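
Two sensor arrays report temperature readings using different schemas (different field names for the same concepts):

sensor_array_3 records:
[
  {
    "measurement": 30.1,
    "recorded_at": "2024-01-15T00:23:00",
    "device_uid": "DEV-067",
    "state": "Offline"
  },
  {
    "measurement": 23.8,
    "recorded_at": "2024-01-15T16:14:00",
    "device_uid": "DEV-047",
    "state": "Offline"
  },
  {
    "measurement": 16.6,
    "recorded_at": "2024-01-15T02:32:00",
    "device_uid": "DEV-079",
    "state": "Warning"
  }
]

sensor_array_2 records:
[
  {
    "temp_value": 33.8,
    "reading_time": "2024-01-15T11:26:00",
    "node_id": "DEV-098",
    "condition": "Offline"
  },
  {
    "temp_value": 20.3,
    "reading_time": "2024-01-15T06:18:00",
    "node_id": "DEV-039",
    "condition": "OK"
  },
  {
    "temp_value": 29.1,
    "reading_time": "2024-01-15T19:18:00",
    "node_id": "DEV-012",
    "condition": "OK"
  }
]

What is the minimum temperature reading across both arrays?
16.6

Schema mapping: "measurement" (sensor_array_3) = "temp_value" (sensor_array_2) = temperature reading

Minimum in sensor_array_3: 16.6
Minimum in sensor_array_2: 20.3

Overall minimum: min(16.6, 20.3) = 16.6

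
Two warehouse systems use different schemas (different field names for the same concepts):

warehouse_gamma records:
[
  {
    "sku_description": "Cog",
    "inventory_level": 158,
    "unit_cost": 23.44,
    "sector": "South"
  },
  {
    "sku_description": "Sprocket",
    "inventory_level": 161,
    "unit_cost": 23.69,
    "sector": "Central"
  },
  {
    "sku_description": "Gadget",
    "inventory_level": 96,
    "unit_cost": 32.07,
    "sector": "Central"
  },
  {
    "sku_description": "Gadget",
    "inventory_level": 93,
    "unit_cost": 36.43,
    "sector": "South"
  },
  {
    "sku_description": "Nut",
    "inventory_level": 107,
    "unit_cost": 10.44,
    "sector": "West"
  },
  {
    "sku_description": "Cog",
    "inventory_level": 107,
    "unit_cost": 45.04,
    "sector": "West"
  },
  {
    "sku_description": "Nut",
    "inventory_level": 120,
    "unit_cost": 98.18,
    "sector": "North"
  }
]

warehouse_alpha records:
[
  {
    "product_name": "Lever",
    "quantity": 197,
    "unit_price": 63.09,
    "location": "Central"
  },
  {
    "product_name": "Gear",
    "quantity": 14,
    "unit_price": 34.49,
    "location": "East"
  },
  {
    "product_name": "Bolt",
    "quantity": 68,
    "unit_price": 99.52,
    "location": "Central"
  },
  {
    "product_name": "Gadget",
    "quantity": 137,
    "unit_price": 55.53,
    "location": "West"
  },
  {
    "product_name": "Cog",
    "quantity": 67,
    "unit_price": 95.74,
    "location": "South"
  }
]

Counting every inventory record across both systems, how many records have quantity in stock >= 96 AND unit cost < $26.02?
3

Schema mappings:
- "inventory_level" (warehouse_gamma) = "quantity" (warehouse_alpha) = quantity
- "unit_cost" (warehouse_gamma) = "unit_price" (warehouse_alpha) = unit cost

Records meeting both conditions in warehouse_gamma: 3
Records meeting both conditions in warehouse_alpha: 0

Total: 3 + 0 = 3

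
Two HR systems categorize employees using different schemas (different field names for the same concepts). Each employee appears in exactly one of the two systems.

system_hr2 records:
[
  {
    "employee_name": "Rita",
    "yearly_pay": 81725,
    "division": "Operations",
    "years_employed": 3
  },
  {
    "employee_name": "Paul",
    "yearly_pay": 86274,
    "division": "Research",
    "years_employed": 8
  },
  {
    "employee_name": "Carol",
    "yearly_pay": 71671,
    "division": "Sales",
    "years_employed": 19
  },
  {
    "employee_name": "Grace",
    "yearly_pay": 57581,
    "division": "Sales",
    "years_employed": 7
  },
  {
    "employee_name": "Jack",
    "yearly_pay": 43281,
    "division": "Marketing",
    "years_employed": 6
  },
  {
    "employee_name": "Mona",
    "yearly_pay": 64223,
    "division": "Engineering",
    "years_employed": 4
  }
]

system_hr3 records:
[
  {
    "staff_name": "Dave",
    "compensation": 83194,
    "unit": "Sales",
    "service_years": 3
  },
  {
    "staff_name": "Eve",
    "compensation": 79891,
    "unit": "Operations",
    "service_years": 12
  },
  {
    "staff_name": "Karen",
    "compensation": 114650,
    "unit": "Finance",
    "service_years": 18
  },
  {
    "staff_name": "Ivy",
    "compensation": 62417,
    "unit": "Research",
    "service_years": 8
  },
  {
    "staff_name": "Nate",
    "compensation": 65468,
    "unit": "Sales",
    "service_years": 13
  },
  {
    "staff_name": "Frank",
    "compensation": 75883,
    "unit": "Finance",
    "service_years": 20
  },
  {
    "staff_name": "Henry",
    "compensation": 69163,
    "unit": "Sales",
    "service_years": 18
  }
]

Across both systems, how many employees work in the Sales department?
5

Schema mapping: "division" (system_hr2) = "unit" (system_hr3) = department

Sales employees in system_hr2: 2
Sales employees in system_hr3: 3

Total in Sales: 2 + 3 = 5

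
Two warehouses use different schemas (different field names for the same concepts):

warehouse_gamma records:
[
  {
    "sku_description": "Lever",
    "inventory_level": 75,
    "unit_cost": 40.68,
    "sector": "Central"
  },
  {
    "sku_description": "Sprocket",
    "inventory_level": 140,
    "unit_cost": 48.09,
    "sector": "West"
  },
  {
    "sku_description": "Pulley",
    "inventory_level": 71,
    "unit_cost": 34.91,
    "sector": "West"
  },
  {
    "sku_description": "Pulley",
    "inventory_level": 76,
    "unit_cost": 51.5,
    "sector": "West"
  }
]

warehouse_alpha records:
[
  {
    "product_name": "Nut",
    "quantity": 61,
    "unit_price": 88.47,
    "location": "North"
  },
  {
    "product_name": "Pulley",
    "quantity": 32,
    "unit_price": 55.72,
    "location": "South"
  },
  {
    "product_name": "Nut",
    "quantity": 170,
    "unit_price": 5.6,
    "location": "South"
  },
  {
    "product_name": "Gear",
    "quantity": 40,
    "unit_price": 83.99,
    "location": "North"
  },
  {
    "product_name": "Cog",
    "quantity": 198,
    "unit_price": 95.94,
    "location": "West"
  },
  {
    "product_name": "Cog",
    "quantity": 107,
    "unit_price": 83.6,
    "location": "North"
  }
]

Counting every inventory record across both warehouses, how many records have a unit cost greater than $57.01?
4

Schema mapping: "unit_cost" (warehouse_gamma) = "unit_price" (warehouse_alpha) = unit cost

Records > $57.01 in warehouse_gamma: 0
Records > $57.01 in warehouse_alpha: 4

Total count: 0 + 4 = 4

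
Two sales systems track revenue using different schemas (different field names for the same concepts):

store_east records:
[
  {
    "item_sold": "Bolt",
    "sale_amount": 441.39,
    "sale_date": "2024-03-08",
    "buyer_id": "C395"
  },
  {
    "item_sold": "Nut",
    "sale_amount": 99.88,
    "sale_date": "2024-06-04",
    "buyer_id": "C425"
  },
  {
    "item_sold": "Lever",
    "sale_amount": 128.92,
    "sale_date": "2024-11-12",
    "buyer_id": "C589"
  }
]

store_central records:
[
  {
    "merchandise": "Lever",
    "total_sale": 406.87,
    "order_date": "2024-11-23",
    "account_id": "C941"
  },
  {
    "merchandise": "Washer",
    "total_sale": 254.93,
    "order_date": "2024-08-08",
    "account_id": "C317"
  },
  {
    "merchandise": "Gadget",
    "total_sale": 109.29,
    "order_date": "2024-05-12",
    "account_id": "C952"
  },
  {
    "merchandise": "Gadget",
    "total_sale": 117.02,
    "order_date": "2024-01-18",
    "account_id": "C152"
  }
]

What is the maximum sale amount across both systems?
441.39

Reconcile: "sale_amount" (store_east) = "total_sale" (store_central) = sale amount

Maximum in store_east: 441.39
Maximum in store_central: 406.87

Overall maximum: max(441.39, 406.87) = 441.39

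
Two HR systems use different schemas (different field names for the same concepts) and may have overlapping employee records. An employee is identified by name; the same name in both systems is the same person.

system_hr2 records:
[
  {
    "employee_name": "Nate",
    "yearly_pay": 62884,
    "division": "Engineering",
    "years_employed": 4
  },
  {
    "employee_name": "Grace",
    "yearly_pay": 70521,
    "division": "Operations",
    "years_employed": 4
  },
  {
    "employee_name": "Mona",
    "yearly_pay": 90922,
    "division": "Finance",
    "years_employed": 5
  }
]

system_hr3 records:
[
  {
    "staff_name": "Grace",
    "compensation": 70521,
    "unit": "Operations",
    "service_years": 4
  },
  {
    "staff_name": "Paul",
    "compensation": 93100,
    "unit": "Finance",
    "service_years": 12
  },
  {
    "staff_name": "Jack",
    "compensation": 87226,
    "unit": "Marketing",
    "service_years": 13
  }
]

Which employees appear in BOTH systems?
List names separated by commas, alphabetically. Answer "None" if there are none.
Grace

Schema mapping: "employee_name" (system_hr2) = "staff_name" (system_hr3) = employee name

Names in system_hr2: ['Grace', 'Mona', 'Nate']
Names in system_hr3: ['Grace', 'Jack', 'Paul']

Intersection: ['Grace']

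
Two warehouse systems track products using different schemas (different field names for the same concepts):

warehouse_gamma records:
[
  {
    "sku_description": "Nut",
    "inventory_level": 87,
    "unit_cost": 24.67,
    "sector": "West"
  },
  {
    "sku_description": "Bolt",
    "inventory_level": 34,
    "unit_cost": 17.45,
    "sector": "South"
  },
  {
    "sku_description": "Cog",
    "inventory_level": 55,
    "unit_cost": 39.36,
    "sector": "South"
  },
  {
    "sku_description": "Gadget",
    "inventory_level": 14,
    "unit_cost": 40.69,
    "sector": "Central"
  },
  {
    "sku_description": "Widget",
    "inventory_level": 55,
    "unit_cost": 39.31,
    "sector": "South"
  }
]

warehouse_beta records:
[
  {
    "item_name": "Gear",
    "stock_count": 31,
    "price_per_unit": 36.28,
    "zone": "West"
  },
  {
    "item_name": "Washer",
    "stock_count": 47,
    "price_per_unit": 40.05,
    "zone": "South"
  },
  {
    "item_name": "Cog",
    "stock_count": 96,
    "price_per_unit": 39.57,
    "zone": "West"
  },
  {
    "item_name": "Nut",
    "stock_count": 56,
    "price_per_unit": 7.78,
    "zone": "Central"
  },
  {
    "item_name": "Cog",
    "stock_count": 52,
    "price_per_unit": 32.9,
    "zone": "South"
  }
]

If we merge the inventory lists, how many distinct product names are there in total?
7

Schema mapping: "sku_description" (warehouse_gamma) = "item_name" (warehouse_beta) = product name

Products in warehouse_gamma: ['Bolt', 'Cog', 'Gadget', 'Nut', 'Widget']
Products in warehouse_beta: ['Cog', 'Gear', 'Nut', 'Washer']

Union (unique products): ['Bolt', 'Cog', 'Gadget', 'Gear', 'Nut', 'Washer', 'Widget']
Count: 7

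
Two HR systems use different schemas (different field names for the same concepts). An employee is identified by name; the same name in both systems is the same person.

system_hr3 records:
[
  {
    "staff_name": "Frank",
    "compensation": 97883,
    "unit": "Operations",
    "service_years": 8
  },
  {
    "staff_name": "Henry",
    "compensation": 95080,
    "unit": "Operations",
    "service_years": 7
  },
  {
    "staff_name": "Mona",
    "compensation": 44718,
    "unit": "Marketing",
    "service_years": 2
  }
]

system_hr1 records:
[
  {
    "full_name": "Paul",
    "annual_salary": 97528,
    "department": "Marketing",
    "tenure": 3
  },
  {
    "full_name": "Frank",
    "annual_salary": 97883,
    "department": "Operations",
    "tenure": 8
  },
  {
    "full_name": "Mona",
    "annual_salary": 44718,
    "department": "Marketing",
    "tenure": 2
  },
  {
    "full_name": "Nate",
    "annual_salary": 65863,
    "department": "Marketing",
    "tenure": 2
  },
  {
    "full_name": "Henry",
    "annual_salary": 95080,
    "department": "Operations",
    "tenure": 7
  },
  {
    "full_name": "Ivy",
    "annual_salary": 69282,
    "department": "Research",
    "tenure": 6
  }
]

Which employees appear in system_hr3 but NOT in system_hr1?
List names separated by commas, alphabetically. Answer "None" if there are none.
None

Schema mapping: "staff_name" (system_hr3) = "full_name" (system_hr1) = employee name

Names in system_hr3: ['Frank', 'Henry', 'Mona']
Names in system_hr1: ['Frank', 'Henry', 'Ivy', 'Mona', 'Nate', 'Paul']

In system_hr3 but not system_hr1: None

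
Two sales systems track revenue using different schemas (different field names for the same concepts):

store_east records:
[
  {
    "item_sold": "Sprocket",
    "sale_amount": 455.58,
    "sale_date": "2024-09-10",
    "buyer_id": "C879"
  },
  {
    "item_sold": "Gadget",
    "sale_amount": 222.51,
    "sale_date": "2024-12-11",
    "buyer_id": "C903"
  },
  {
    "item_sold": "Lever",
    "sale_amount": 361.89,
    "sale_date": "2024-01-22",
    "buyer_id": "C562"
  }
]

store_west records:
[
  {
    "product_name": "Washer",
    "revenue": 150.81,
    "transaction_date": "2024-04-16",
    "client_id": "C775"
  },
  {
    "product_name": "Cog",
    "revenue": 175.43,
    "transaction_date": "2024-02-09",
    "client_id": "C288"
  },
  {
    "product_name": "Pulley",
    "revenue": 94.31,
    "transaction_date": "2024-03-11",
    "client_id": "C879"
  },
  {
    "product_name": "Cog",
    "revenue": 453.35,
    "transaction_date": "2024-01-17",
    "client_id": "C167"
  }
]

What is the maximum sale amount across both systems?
455.58

Reconcile: "sale_amount" (store_east) = "revenue" (store_west) = sale amount

Maximum in store_east: 455.58
Maximum in store_west: 453.35

Overall maximum: max(455.58, 453.35) = 455.58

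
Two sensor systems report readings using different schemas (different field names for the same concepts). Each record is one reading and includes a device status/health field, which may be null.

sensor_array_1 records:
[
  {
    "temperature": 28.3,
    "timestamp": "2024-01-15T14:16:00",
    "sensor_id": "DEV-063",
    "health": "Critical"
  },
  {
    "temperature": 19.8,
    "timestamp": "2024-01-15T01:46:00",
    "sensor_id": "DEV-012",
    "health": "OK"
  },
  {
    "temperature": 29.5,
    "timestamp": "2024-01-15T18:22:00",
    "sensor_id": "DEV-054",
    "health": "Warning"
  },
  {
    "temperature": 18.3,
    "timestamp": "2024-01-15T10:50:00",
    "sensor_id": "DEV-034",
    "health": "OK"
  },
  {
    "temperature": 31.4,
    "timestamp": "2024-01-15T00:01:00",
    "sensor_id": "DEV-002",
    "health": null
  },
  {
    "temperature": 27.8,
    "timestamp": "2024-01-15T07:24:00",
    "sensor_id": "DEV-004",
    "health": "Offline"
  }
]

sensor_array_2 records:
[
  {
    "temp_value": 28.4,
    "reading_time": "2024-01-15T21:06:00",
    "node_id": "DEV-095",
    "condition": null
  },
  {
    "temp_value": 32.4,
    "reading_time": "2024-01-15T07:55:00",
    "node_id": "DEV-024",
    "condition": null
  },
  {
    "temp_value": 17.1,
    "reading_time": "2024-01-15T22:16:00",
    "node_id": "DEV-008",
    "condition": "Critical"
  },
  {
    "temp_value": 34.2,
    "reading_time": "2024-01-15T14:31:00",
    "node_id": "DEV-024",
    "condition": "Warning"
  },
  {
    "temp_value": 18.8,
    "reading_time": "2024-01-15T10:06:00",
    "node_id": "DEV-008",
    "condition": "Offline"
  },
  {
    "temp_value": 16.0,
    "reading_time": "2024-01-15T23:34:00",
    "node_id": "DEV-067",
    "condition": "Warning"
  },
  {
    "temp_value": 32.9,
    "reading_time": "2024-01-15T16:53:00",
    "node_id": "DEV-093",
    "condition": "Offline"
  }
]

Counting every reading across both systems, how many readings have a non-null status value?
10

Schema mapping: "health" (sensor_array_1) = "condition" (sensor_array_2) = status

Non-null in sensor_array_1: 5
Non-null in sensor_array_2: 5

Total non-null: 5 + 5 = 10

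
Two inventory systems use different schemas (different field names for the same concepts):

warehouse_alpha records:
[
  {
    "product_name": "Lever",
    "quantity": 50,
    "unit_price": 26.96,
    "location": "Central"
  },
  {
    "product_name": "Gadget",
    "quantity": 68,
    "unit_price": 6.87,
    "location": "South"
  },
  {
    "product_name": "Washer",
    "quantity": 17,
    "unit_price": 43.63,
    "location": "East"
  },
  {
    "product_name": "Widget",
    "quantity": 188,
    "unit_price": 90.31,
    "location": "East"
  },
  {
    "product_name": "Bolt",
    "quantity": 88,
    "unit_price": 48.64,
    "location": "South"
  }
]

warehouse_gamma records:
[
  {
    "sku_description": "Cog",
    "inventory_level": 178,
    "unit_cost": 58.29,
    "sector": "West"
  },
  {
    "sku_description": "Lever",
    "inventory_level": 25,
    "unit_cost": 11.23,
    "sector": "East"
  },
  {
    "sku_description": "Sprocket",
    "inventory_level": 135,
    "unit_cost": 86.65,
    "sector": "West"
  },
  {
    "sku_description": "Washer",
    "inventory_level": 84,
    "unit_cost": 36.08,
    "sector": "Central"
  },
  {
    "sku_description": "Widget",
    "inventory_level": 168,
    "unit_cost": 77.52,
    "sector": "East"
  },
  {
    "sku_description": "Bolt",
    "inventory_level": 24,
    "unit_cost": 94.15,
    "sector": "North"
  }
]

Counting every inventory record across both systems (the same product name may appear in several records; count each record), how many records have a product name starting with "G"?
1

Schema mapping: "product_name" (warehouse_alpha) = "sku_description" (warehouse_gamma) = product name

Records with product name starting with "G" in warehouse_alpha: 1
Records with product name starting with "G" in warehouse_gamma: 0

Total: 1 + 0 = 1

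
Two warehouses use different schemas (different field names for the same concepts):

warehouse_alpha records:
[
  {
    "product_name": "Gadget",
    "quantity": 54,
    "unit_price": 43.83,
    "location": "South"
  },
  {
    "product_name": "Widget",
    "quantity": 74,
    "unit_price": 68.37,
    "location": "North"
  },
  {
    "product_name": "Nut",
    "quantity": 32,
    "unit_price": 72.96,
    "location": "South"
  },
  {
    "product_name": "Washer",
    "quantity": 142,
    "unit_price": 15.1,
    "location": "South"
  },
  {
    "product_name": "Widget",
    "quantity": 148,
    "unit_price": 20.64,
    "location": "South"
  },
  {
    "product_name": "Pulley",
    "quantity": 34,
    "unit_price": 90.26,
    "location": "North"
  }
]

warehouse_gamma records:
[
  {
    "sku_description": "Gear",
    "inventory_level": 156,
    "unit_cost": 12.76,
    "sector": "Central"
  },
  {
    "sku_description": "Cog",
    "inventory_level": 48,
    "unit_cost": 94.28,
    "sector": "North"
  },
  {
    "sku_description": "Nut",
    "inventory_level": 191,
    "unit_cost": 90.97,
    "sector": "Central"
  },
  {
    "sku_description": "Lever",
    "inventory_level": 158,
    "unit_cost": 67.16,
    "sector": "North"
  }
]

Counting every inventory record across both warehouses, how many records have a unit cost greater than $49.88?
6

Schema mapping: "unit_price" (warehouse_alpha) = "unit_cost" (warehouse_gamma) = unit cost

Records > $49.88 in warehouse_alpha: 3
Records > $49.88 in warehouse_gamma: 3

Total count: 3 + 3 = 6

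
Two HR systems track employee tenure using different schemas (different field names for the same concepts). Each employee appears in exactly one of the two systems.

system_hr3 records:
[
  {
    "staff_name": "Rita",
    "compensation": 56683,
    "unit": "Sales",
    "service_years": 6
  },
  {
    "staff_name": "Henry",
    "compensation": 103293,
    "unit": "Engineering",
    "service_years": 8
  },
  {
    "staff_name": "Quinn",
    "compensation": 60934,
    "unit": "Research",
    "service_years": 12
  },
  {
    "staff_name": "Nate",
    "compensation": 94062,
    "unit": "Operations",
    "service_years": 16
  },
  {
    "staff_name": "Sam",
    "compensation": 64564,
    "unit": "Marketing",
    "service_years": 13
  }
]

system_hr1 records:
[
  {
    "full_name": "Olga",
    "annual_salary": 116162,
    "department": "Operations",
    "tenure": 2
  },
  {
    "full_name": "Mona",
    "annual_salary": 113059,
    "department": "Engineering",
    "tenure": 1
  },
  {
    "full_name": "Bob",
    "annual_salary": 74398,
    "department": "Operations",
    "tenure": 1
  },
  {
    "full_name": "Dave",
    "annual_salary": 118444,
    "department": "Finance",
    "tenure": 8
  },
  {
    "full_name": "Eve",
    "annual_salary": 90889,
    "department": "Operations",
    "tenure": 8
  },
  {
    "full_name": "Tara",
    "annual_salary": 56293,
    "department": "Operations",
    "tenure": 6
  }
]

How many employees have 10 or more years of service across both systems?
3

Reconcile schemas: "service_years" (system_hr3) = "tenure" (system_hr1) = years of service

From system_hr3: 3 employees with >= 10 years
From system_hr1: 0 employees with >= 10 years

Total: 3 + 0 = 3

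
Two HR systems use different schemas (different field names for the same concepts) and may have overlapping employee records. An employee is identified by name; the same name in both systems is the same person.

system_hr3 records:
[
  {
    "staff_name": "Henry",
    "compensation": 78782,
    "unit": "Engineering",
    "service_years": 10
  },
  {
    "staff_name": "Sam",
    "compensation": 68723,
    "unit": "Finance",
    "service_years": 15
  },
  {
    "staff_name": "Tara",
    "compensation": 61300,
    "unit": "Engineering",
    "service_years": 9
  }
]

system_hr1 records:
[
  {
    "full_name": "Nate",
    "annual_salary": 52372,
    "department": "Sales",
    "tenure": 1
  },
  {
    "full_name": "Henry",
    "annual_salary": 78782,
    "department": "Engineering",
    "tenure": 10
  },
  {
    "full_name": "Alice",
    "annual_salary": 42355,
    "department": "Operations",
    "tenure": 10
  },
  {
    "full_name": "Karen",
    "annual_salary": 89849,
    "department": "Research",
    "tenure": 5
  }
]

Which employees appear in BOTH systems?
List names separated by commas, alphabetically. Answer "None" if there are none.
Henry

Schema mapping: "staff_name" (system_hr3) = "full_name" (system_hr1) = employee name

Names in system_hr3: ['Henry', 'Sam', 'Tara']
Names in system_hr1: ['Alice', 'Henry', 'Karen', 'Nate']

Intersection: ['Henry']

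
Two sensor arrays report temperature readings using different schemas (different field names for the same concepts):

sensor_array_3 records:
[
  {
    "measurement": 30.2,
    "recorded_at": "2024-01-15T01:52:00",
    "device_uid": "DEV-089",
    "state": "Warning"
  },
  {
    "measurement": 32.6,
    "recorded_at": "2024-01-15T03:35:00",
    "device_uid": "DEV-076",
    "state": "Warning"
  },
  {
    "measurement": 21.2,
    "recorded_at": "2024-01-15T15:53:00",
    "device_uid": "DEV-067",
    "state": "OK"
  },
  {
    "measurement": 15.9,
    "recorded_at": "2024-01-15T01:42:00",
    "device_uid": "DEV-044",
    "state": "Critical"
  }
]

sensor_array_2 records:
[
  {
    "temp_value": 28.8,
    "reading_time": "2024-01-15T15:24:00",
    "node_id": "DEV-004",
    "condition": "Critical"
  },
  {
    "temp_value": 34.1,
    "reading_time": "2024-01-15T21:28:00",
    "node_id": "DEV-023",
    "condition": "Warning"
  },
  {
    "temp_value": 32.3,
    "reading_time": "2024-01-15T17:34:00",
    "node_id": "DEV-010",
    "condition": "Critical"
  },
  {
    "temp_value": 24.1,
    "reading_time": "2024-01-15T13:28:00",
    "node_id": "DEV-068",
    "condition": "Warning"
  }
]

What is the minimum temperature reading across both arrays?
15.9

Schema mapping: "measurement" (sensor_array_3) = "temp_value" (sensor_array_2) = temperature reading

Minimum in sensor_array_3: 15.9
Minimum in sensor_array_2: 24.1

Overall minimum: min(15.9, 24.1) = 15.9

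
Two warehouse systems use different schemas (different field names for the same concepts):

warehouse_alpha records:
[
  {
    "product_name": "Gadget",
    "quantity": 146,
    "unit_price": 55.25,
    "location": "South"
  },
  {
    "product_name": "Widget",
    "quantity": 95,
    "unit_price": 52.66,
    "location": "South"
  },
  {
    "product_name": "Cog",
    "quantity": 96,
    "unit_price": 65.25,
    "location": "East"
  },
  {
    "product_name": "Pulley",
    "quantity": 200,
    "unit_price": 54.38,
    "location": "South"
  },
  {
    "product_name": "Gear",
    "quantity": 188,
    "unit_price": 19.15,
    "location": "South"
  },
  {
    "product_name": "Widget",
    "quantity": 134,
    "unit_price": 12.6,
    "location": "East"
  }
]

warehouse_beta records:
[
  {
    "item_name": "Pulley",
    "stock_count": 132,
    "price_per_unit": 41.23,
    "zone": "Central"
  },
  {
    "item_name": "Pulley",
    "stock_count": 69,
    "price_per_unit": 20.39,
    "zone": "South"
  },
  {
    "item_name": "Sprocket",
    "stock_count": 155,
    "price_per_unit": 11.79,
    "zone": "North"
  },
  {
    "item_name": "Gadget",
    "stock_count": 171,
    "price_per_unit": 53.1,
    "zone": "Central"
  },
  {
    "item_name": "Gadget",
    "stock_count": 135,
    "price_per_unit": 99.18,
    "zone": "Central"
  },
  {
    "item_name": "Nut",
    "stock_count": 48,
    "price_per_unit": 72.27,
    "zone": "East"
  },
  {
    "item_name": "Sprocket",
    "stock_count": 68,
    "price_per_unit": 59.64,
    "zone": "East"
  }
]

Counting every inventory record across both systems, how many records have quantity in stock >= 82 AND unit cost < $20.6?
3

Schema mappings:
- "quantity" (warehouse_alpha) = "stock_count" (warehouse_beta) = quantity
- "unit_price" (warehouse_alpha) = "price_per_unit" (warehouse_beta) = unit cost

Records meeting both conditions in warehouse_alpha: 2
Records meeting both conditions in warehouse_beta: 1

Total: 2 + 1 = 3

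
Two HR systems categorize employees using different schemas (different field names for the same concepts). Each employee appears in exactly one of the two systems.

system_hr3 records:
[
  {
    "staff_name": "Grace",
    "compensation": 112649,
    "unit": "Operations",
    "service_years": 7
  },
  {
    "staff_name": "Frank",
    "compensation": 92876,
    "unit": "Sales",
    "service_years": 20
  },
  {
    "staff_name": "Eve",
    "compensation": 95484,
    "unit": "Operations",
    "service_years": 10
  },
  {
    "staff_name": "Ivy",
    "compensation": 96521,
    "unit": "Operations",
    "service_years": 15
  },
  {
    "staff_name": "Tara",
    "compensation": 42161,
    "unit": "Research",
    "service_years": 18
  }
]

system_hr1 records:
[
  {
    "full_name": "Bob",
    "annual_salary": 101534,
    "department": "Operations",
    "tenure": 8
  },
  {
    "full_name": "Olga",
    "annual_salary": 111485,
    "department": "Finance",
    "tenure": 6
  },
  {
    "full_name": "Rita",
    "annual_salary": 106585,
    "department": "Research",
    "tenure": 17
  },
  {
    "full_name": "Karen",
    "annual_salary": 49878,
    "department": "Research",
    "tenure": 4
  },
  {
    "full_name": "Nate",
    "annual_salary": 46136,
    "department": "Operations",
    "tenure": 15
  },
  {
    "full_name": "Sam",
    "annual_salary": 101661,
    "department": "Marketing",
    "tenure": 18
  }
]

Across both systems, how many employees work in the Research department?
3

Schema mapping: "unit" (system_hr3) = "department" (system_hr1) = department

Research employees in system_hr3: 1
Research employees in system_hr1: 2

Total in Research: 1 + 2 = 3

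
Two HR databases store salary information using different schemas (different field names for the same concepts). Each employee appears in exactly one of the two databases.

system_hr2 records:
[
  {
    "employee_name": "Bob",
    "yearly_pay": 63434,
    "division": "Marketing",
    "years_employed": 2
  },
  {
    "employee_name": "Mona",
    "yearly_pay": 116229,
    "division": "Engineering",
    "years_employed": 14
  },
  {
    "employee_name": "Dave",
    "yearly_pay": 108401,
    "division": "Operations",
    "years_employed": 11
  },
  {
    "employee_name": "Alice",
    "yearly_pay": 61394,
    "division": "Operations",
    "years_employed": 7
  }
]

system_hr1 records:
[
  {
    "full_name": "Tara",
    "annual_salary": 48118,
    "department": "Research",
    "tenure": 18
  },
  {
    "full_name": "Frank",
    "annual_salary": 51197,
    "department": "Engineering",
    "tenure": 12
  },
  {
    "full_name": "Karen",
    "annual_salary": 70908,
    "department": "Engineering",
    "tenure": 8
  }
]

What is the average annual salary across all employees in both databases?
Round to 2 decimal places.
74240.14

Schema mapping: "yearly_pay" (system_hr2) = "annual_salary" (system_hr1) = annual salary

All salaries: [63434, 116229, 108401, 61394, 48118, 51197, 70908]
Sum: 519681
Count: 7
Average: 519681 / 7 = 74240.14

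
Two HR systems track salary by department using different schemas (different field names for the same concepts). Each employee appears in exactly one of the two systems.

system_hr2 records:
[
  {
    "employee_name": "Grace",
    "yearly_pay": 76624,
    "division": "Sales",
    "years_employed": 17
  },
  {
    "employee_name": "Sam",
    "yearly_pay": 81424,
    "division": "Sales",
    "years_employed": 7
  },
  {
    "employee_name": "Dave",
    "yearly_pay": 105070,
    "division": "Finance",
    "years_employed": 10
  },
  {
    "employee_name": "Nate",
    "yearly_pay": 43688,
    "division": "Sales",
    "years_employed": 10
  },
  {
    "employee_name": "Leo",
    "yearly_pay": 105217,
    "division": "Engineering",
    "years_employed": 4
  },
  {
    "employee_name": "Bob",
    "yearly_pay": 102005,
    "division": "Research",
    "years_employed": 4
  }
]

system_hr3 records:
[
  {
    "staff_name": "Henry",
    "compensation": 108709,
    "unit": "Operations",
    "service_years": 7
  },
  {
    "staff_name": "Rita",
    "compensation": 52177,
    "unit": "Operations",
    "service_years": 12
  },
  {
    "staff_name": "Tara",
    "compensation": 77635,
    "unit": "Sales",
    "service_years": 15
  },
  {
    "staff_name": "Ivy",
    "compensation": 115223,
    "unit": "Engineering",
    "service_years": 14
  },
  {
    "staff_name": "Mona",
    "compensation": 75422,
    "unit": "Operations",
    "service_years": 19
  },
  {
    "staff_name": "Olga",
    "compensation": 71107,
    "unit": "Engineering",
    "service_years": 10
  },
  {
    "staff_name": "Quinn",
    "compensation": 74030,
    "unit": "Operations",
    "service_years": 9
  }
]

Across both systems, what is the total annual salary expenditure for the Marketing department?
0

Schema mappings:
- "division" (system_hr2) = "unit" (system_hr3) = department
- "yearly_pay" (system_hr2) = "compensation" (system_hr3) = salary

Marketing salaries from system_hr2: 0
Marketing salaries from system_hr3: 0

Total: 0 + 0 = 0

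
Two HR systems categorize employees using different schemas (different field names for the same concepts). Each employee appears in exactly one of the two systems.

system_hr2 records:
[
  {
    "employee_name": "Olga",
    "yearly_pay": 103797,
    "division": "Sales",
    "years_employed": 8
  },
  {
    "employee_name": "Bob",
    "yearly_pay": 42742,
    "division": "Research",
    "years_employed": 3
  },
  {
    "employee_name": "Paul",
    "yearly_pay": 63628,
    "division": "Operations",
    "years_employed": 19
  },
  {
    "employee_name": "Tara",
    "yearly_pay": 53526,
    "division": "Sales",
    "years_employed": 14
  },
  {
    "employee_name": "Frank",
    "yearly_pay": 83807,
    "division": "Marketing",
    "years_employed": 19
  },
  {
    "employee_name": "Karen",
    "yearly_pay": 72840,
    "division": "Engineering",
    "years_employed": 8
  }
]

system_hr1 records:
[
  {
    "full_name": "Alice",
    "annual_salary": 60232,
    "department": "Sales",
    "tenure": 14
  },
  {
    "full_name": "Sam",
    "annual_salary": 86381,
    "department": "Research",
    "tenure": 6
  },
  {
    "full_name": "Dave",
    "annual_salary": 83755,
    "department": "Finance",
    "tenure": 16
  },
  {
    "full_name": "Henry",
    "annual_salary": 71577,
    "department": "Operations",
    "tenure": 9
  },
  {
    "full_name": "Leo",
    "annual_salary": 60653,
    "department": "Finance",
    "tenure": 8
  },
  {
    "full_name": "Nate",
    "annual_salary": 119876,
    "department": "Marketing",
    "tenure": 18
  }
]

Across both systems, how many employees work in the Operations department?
2

Schema mapping: "division" (system_hr2) = "department" (system_hr1) = department

Operations employees in system_hr2: 1
Operations employees in system_hr1: 1

Total in Operations: 1 + 1 = 2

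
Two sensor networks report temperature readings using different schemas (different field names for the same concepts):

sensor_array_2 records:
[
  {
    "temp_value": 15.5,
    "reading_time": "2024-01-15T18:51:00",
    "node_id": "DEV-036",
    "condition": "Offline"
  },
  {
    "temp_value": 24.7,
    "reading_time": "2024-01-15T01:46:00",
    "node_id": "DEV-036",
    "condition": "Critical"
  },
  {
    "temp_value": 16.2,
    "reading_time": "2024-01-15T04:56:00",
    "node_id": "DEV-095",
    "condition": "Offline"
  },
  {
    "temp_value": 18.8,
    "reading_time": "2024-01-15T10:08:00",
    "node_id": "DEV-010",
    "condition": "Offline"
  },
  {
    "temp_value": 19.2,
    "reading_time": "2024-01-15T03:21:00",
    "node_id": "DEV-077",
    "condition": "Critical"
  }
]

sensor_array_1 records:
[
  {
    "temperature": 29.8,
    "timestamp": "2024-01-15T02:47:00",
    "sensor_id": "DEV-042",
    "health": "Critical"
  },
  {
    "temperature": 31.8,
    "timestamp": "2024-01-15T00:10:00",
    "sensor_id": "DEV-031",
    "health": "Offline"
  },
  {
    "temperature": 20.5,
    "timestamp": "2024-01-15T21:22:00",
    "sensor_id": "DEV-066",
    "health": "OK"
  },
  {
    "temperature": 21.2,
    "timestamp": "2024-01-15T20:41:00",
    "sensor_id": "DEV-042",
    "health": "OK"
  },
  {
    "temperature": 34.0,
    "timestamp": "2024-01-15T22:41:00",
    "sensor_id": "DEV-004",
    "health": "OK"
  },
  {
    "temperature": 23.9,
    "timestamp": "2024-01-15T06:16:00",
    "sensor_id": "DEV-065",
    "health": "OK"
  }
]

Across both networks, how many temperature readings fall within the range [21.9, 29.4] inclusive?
2

Schema mapping: "temp_value" (sensor_array_2) = "temperature" (sensor_array_1) = temperature

Readings in [21.9, 29.4] from sensor_array_2: 1
Readings in [21.9, 29.4] from sensor_array_1: 1

Total count: 1 + 1 = 2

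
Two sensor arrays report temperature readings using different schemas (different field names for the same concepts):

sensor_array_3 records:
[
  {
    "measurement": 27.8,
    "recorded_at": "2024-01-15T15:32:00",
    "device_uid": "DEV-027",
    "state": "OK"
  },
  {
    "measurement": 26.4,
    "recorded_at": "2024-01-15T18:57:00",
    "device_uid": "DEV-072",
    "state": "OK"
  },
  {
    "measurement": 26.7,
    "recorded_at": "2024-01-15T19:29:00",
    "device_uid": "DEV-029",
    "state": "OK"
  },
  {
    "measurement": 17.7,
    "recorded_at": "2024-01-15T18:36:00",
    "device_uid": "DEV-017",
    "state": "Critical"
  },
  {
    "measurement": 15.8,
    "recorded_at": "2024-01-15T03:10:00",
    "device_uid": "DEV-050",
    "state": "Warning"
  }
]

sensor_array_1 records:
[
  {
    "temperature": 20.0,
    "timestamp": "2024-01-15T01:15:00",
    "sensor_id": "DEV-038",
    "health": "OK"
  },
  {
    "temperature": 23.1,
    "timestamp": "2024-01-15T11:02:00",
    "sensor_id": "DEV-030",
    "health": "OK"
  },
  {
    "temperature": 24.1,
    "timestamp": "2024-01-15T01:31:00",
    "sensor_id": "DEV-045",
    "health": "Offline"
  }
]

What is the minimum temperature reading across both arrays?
15.8

Schema mapping: "measurement" (sensor_array_3) = "temperature" (sensor_array_1) = temperature reading

Minimum in sensor_array_3: 15.8
Minimum in sensor_array_1: 20.0

Overall minimum: min(15.8, 20.0) = 15.8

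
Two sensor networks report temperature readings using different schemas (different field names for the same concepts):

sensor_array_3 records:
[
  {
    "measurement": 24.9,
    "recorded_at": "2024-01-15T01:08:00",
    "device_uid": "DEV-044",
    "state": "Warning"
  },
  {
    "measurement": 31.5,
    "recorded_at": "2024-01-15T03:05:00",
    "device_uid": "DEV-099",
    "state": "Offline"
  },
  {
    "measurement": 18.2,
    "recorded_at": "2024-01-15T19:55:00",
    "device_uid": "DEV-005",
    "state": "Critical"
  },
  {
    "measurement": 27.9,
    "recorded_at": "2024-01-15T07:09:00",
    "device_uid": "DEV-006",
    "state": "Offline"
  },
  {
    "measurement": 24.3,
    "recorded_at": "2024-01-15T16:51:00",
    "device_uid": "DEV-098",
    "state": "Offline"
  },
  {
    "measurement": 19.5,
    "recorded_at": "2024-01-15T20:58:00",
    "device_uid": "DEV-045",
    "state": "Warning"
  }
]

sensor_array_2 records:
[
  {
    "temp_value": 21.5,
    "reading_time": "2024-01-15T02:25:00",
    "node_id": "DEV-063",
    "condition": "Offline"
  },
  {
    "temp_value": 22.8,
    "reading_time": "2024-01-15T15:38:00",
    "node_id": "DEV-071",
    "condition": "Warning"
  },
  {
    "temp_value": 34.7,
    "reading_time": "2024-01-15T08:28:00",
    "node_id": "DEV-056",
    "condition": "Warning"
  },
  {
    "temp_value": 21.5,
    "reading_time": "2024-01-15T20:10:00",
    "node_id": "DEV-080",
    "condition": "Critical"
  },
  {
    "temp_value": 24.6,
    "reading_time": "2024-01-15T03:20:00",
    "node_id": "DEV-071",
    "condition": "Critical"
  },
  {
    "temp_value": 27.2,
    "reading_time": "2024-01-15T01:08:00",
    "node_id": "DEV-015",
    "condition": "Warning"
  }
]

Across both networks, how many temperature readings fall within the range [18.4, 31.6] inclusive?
10

Schema mapping: "measurement" (sensor_array_3) = "temp_value" (sensor_array_2) = temperature

Readings in [18.4, 31.6] from sensor_array_3: 5
Readings in [18.4, 31.6] from sensor_array_2: 5

Total count: 5 + 5 = 10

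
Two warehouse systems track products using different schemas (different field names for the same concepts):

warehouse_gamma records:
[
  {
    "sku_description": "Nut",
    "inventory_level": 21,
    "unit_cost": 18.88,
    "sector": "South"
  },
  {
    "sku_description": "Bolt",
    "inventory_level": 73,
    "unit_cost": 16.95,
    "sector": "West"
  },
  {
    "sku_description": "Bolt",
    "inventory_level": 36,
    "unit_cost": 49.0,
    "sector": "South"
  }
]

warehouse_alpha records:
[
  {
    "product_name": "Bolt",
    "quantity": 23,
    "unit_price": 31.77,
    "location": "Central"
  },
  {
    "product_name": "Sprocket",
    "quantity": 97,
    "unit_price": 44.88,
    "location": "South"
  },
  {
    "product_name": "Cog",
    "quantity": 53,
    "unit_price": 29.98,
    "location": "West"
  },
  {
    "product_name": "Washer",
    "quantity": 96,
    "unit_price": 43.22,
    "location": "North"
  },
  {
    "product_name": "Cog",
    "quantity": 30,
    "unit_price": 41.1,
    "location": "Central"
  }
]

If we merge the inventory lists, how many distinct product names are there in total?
5

Schema mapping: "sku_description" (warehouse_gamma) = "product_name" (warehouse_alpha) = product name

Products in warehouse_gamma: ['Bolt', 'Nut']
Products in warehouse_alpha: ['Bolt', 'Cog', 'Sprocket', 'Washer']

Union (unique products): ['Bolt', 'Cog', 'Nut', 'Sprocket', 'Washer']
Count: 5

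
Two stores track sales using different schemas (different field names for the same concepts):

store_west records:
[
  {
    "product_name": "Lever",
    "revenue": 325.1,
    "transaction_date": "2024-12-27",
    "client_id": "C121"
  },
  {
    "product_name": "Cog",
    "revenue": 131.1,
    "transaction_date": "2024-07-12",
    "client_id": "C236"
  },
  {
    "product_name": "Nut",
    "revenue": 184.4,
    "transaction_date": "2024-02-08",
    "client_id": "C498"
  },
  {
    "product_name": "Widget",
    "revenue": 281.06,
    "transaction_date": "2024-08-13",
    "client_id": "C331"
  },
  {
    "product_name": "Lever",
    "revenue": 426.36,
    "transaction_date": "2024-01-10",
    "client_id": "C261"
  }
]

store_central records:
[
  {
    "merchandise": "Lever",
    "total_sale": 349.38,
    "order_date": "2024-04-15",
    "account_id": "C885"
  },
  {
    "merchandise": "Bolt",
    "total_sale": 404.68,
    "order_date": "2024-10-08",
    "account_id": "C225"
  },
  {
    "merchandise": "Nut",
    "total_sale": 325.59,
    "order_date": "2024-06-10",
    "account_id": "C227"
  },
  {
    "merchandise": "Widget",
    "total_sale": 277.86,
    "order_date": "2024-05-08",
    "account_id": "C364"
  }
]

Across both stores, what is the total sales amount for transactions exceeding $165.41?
2574.43

Schema mapping: "revenue" (store_west) = "total_sale" (store_central) = sale amount

Sum of sales > $165.41 in store_west: 1216.92
Sum of sales > $165.41 in store_central: 1357.51

Total: 1216.92 + 1357.51 = 2574.43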